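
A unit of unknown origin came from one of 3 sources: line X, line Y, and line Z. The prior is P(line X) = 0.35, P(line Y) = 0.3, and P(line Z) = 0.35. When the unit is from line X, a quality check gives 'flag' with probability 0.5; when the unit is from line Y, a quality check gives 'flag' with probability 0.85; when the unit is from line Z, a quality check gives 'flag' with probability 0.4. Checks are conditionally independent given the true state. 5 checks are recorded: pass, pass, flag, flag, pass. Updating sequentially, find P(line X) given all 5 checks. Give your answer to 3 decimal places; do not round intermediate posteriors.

0.460

Apply Bayes' rule sequentially, carrying P(line X) forward.
After 'pass': normaliser = 0.5·0.3500 + 0.15·0.3000 + 0.6·0.3500; P(line X) ≈ 0.4070, P(line Y) ≈ 0.1047, P(line Z) ≈ 0.4884
After 'pass': normaliser = 0.5·0.4070 + 0.15·0.1047 + 0.6·0.4884; P(line X) ≈ 0.3973, P(line Y) ≈ 0.0306, P(line Z) ≈ 0.5721
After 'flag': normaliser = 0.5·0.3973 + 0.85·0.0306 + 0.4·0.5721; P(line X) ≈ 0.4380, P(line Y) ≈ 0.0574, P(line Z) ≈ 0.5046
After 'flag': normaliser = 0.5·0.4380 + 0.85·0.0574 + 0.4·0.5046; P(line X) ≈ 0.4663, P(line Y) ≈ 0.1040, P(line Z) ≈ 0.4297
After 'pass': normaliser = 0.5·0.4663 + 0.15·0.1040 + 0.6·0.4297; P(line X) ≈ 0.4602, P(line Y) ≈ 0.0308, P(line Z) ≈ 0.5090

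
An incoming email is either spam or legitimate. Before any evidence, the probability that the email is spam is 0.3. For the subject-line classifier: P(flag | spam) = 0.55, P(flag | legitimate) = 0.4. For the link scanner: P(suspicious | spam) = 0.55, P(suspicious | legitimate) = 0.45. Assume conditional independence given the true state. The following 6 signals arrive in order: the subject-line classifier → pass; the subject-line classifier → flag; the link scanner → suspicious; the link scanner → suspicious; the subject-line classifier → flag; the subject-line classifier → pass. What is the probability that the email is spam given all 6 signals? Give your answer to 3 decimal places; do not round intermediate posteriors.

0.405

Each posterior becomes the prior for the next update.
After the subject-line classifier='pass': P(spam) = 0.45·0.3000 / (0.45·0.3000 + 0.6·0.7000) ≈ 0.2432
After the subject-line classifier='flag': P(spam) = 0.55·0.2432 / (0.55·0.2432 + 0.4·0.7568) ≈ 0.3065
After the link scanner='suspicious': P(spam) = 0.55·0.3065 / (0.55·0.3065 + 0.45·0.6935) ≈ 0.3507
After the link scanner='suspicious': P(spam) = 0.55·0.3507 / (0.55·0.3507 + 0.45·0.6493) ≈ 0.3977
After the subject-line classifier='flag': P(spam) = 0.55·0.3977 / (0.55·0.3977 + 0.4·0.6023) ≈ 0.4758
After the subject-line classifier='pass': P(spam) = 0.45·0.4758 / (0.45·0.4758 + 0.6·0.5242) ≈ 0.4051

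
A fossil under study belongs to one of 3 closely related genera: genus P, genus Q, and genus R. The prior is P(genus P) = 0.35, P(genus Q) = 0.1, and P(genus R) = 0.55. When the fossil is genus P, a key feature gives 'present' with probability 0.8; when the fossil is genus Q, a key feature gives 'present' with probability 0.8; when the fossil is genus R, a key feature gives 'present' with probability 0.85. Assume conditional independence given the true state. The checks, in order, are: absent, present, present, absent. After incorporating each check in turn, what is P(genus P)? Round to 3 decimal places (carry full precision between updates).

0.438

After 'absent': normaliser = 0.2·0.3500 + 0.2·0.1000 + 0.15·0.5500; P(genus P) ≈ 0.4058, P(genus Q) ≈ 0.1159, P(genus R) ≈ 0.4783
After 'present': normaliser = 0.8·0.4058 + 0.8·0.1159 + 0.85·0.4783; P(genus P) ≈ 0.3940, P(genus Q) ≈ 0.1126, P(genus R) ≈ 0.4934
After 'present': normaliser = 0.8·0.3940 + 0.8·0.1126 + 0.85·0.4934; P(genus P) ≈ 0.3822, P(genus Q) ≈ 0.1092, P(genus R) ≈ 0.5086
After 'absent': normaliser = 0.2·0.3822 + 0.2·0.1092 + 0.15·0.5086; P(genus P) ≈ 0.4379, P(genus Q) ≈ 0.1251, P(genus R) ≈ 0.4370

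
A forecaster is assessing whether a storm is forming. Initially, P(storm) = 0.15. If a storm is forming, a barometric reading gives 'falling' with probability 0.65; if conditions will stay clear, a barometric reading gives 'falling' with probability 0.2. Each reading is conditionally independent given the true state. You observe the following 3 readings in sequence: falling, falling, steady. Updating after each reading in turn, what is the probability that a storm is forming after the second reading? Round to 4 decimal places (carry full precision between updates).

0.6508

After 'falling': P(storm) = 0.65·0.1500 / (0.65·0.1500 + 0.2·0.8500) ≈ 0.3645
After 'falling': P(storm) = 0.65·0.3645 / (0.65·0.3645 + 0.2·0.6355) ≈ 0.6508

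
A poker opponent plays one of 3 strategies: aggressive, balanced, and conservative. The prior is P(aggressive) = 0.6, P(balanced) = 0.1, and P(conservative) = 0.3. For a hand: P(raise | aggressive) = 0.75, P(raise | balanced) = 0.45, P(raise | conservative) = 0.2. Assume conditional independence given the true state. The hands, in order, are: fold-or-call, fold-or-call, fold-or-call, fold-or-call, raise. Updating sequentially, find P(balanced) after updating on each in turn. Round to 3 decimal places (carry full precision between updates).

0.135

After 'fold-or-call': normaliser = 0.25·0.6000 + 0.55·0.1000 + 0.8·0.3000; P(aggressive) ≈ 0.3371, P(balanced) ≈ 0.1236, P(conservative) ≈ 0.5393
After 'fold-or-call': normaliser = 0.25·0.3371 + 0.55·0.1236 + 0.8·0.5393; P(aggressive) ≈ 0.1444, P(balanced) ≈ 0.1165, P(conservative) ≈ 0.7392
After 'fold-or-call': normaliser = 0.25·0.1444 + 0.55·0.1165 + 0.8·0.7392; P(aggressive) ≈ 0.0522, P(balanced) ≈ 0.0926, P(conservative) ≈ 0.8552
After 'fold-or-call': normaliser = 0.25·0.0522 + 0.55·0.0926 + 0.8·0.8552; P(aggressive) ≈ 0.0174, P(balanced) ≈ 0.0681, P(conservative) ≈ 0.9145
After 'raise': normaliser = 0.75·0.0174 + 0.45·0.0681 + 0.2·0.9145; P(aggressive) ≈ 0.0577, P(balanced) ≈ 0.1352, P(conservative) ≈ 0.8071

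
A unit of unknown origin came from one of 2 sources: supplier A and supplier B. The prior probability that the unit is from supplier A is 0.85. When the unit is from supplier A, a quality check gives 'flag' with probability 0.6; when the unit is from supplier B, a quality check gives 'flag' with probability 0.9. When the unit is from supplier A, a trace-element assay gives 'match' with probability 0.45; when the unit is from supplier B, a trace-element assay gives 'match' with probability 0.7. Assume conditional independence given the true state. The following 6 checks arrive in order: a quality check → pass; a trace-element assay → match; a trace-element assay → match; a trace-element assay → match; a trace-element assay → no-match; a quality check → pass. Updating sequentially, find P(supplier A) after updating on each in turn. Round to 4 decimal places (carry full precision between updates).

After a quality check='pass': P(supplier A) = 0.4·0.8500 / (0.4·0.8500 + 0.1·0.1500) ≈ 0.9577
After a trace-element assay='match': P(supplier A) = 0.45·0.9577 / (0.45·0.9577 + 0.7·0.0423) ≈ 0.9358
After a trace-element assay='match': P(supplier A) = 0.45·0.9358 / (0.45·0.9358 + 0.7·0.0642) ≈ 0.9035
After a trace-element assay='match': P(supplier A) = 0.45·0.9035 / (0.45·0.9035 + 0.7·0.0965) ≈ 0.8576
After a trace-element assay='no-match': P(supplier A) = 0.55·0.8576 / (0.55·0.8576 + 0.3·0.1424) ≈ 0.9169
After a quality check='pass': P(supplier A) = 0.4·0.9169 / (0.4·0.9169 + 0.1·0.0831) ≈ 0.9779

0.9779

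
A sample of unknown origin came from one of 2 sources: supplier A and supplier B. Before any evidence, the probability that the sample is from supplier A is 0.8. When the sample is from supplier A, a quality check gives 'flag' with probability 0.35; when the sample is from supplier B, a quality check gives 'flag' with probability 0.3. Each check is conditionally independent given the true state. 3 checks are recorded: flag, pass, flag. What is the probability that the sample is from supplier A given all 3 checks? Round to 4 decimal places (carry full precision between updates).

After 'flag': P(supplier A) = 0.35·0.8000 / (0.35·0.8000 + 0.3·0.2000) ≈ 0.8235
After 'pass': P(supplier A) = 0.65·0.8235 / (0.65·0.8235 + 0.7·0.1765) ≈ 0.8125
After 'flag': P(supplier A) = 0.35·0.8125 / (0.35·0.8125 + 0.3·0.1875) ≈ 0.8349

0.8349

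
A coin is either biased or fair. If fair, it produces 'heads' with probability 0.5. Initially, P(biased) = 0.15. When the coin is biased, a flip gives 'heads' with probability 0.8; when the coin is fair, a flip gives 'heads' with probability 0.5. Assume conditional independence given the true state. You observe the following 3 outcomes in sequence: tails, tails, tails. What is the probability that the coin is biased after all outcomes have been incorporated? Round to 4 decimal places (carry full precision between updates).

0.0112

After 'tails': P(biased) = 0.2·0.1500 / (0.2·0.1500 + 0.5·0.8500) ≈ 0.0659
After 'tails': P(biased) = 0.2·0.0659 / (0.2·0.0659 + 0.5·0.9341) ≈ 0.0275
After 'tails': P(biased) = 0.2·0.0275 / (0.2·0.0275 + 0.5·0.9725) ≈ 0.0112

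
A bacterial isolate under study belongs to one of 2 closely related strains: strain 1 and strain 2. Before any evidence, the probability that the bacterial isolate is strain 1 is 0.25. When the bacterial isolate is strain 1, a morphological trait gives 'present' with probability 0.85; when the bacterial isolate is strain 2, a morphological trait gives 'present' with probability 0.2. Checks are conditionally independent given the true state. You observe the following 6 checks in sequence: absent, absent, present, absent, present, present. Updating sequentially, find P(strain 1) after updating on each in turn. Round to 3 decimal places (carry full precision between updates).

Apply Bayes' rule sequentially, carrying P(strain 1) forward.
After 'absent': P(strain 1) = 0.15·0.2500 / (0.15·0.2500 + 0.8·0.7500) ≈ 0.0588
After 'absent': P(strain 1) = 0.15·0.0588 / (0.15·0.0588 + 0.8·0.9412) ≈ 0.0116
After 'present': P(strain 1) = 0.85·0.0116 / (0.85·0.0116 + 0.2·0.9884) ≈ 0.0474
After 'absent': P(strain 1) = 0.15·0.0474 / (0.15·0.0474 + 0.8·0.9526) ≈ 0.0093
After 'present': P(strain 1) = 0.85·0.0093 / (0.85·0.0093 + 0.2·0.9907) ≈ 0.0382
After 'present': P(strain 1) = 0.85·0.0382 / (0.85·0.0382 + 0.2·0.9618) ≈ 0.1443

0.144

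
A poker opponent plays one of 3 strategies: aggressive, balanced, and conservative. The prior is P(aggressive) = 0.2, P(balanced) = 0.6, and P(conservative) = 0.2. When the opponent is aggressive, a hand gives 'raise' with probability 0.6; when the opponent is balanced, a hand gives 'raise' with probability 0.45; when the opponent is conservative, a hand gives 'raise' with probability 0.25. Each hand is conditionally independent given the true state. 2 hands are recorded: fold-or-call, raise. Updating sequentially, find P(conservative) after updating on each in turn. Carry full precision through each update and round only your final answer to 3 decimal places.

After 'fold-or-call': normaliser = 0.4·0.2000 + 0.55·0.6000 + 0.75·0.2000; P(aggressive) ≈ 0.1429, P(balanced) ≈ 0.5893, P(conservative) ≈ 0.2679
After 'raise': normaliser = 0.6·0.1429 + 0.45·0.5893 + 0.25·0.2679; P(aggressive) ≈ 0.2051, P(balanced) ≈ 0.6346, P(conservative) ≈ 0.1603

0.160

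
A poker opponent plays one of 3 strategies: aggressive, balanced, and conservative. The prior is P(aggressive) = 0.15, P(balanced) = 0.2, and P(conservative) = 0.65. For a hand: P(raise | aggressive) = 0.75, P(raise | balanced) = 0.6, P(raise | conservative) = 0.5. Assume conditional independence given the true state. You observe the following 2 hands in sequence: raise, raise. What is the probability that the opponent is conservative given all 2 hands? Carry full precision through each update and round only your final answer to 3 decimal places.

0.510

Each posterior becomes the prior for the next update.
After 'raise': normaliser = 0.75·0.1500 + 0.6·0.2000 + 0.5·0.6500; P(aggressive) ≈ 0.2018, P(balanced) ≈ 0.2152, P(conservative) ≈ 0.5830
After 'raise': normaliser = 0.75·0.2018 + 0.6·0.2152 + 0.5·0.5830; P(aggressive) ≈ 0.2646, P(balanced) ≈ 0.2258, P(conservative) ≈ 0.5096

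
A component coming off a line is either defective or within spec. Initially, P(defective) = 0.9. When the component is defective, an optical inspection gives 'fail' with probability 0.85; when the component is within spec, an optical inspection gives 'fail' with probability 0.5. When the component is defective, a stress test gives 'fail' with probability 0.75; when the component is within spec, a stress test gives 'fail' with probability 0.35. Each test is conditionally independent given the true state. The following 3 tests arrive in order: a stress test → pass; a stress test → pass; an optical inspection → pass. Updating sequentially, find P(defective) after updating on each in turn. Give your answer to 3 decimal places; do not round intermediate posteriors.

After a stress test='pass': P(defective) = 0.25·0.9000 / (0.25·0.9000 + 0.65·0.1000) ≈ 0.7759
After a stress test='pass': P(defective) = 0.25·0.7759 / (0.25·0.7759 + 0.65·0.2241) ≈ 0.5711
After an optical inspection='pass': P(defective) = 0.15·0.5711 / (0.15·0.5711 + 0.5·0.4289) ≈ 0.2854

0.285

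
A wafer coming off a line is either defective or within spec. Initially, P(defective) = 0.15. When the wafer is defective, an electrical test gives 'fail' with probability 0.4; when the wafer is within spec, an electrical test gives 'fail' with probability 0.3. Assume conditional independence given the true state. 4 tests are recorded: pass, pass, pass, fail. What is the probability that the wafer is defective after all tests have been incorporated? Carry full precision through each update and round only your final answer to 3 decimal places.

0.129

After 'pass': P(defective) = 0.6·0.1500 / (0.6·0.1500 + 0.7·0.8500) ≈ 0.1314
After 'pass': P(defective) = 0.6·0.1314 / (0.6·0.1314 + 0.7·0.8686) ≈ 0.1148
After 'pass': P(defective) = 0.6·0.1148 / (0.6·0.1148 + 0.7·0.8852) ≈ 0.1000
After 'fail': P(defective) = 0.4·0.1000 / (0.4·0.1000 + 0.3·0.9000) ≈ 0.1291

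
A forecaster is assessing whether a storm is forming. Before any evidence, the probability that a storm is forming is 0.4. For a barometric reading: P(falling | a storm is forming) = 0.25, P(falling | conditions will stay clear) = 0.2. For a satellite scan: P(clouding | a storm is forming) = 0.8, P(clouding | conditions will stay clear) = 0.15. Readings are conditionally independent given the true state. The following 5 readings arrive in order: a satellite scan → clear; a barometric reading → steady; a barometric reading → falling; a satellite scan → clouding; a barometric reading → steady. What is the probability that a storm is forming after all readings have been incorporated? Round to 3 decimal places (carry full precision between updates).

After a satellite scan='clear': P(storm) = 0.2·0.4000 / (0.2·0.4000 + 0.85·0.6000) ≈ 0.1356
After a barometric reading='steady': P(storm) = 0.75·0.1356 / (0.75·0.1356 + 0.8·0.8644) ≈ 0.1282
After a barometric reading='falling': P(storm) = 0.25·0.1282 / (0.25·0.1282 + 0.2·0.8718) ≈ 0.1553
After a satellite scan='clouding': P(storm) = 0.8·0.1553 / (0.8·0.1553 + 0.15·0.8447) ≈ 0.4950
After a barometric reading='steady': P(storm) = 0.75·0.4950 / (0.75·0.4950 + 0.8·0.5050) ≈ 0.4789

0.479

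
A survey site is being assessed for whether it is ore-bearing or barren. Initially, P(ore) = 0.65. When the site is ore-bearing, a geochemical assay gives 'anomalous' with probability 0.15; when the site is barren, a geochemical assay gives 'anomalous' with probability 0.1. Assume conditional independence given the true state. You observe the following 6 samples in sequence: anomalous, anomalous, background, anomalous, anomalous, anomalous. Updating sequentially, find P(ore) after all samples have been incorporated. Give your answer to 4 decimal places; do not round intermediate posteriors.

After 'anomalous': P(ore) = 0.15·0.6500 / (0.15·0.6500 + 0.1·0.3500) ≈ 0.7358
After 'anomalous': P(ore) = 0.15·0.7358 / (0.15·0.7358 + 0.1·0.2642) ≈ 0.8069
After 'background': P(ore) = 0.85·0.8069 / (0.85·0.8069 + 0.9·0.1931) ≈ 0.7978
After 'anomalous': P(ore) = 0.15·0.7978 / (0.15·0.7978 + 0.1·0.2022) ≈ 0.8555
After 'anomalous': P(ore) = 0.15·0.8555 / (0.15·0.8555 + 0.1·0.1445) ≈ 0.8988
After 'anomalous': P(ore) = 0.15·0.8988 / (0.15·0.8988 + 0.1·0.1012) ≈ 0.9302

0.9302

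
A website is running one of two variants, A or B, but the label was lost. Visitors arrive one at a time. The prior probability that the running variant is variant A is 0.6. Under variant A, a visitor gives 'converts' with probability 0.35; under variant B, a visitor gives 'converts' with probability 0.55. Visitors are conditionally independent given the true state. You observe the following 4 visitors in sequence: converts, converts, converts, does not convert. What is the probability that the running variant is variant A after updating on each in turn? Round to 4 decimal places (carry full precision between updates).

0.3583

After 'converts': P(A) = 0.35·0.6000 / (0.35·0.6000 + 0.55·0.4000) ≈ 0.4884
After 'converts': P(A) = 0.35·0.4884 / (0.35·0.4884 + 0.55·0.5116) ≈ 0.3779
After 'converts': P(A) = 0.35·0.3779 / (0.35·0.3779 + 0.55·0.6221) ≈ 0.2788
After 'does not convert': P(A) = 0.65·0.2788 / (0.65·0.2788 + 0.45·0.7212) ≈ 0.3583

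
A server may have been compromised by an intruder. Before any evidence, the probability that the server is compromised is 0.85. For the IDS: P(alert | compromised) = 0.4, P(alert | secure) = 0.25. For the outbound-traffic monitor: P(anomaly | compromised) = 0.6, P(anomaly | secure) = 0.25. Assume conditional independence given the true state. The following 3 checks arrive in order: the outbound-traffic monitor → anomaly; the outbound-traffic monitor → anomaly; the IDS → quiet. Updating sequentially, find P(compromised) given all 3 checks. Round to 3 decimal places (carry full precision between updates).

0.963

Each posterior becomes the prior for the next update.
After the outbound-traffic monitor='anomaly': P(compromised) = 0.6·0.8500 / (0.6·0.8500 + 0.25·0.1500) ≈ 0.9315
After the outbound-traffic monitor='anomaly': P(compromised) = 0.6·0.9315 / (0.6·0.9315 + 0.25·0.0685) ≈ 0.9703
After the IDS='quiet': P(compromised) = 0.6·0.9703 / (0.6·0.9703 + 0.75·0.0297) ≈ 0.9631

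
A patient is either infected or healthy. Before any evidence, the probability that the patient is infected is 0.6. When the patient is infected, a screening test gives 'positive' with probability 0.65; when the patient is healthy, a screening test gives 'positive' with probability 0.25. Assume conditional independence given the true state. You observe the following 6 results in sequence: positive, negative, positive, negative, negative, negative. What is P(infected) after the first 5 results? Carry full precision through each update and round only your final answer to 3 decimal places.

After 'positive': P(infected) = 0.65·0.6000 / (0.65·0.6000 + 0.25·0.4000) ≈ 0.7959
After 'negative': P(infected) = 0.35·0.7959 / (0.35·0.7959 + 0.75·0.2041) ≈ 0.6454
After 'positive': P(infected) = 0.65·0.6454 / (0.65·0.6454 + 0.25·0.3546) ≈ 0.8255
After 'negative': P(infected) = 0.35·0.8255 / (0.35·0.8255 + 0.75·0.1745) ≈ 0.6883
After 'negative': P(infected) = 0.35·0.6883 / (0.35·0.6883 + 0.75·0.3117) ≈ 0.5075

0.508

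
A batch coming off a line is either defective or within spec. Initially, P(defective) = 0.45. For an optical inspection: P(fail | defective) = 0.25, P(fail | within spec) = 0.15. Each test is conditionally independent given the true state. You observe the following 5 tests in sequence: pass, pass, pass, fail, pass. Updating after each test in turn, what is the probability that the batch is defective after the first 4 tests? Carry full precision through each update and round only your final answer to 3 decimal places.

0.484

After 'pass': P(defective) = 0.75·0.4500 / (0.75·0.4500 + 0.85·0.5500) ≈ 0.4193
After 'pass': P(defective) = 0.75·0.4193 / (0.75·0.4193 + 0.85·0.5807) ≈ 0.3891
After 'pass': P(defective) = 0.75·0.3891 / (0.75·0.3891 + 0.85·0.6109) ≈ 0.3598
After 'fail': P(defective) = 0.25·0.3598 / (0.25·0.3598 + 0.15·0.6402) ≈ 0.4837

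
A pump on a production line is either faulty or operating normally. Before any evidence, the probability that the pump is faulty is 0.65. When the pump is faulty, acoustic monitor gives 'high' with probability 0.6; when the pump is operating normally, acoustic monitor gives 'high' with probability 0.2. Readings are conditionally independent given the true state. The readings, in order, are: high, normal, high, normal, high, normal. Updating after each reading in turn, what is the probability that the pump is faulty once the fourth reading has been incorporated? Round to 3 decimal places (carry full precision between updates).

After 'high': P(faulty) = 0.6·0.6500 / (0.6·0.6500 + 0.2·0.3500) ≈ 0.8478
After 'normal': P(faulty) = 0.4·0.8478 / (0.4·0.8478 + 0.8·0.1522) ≈ 0.7358
After 'high': P(faulty) = 0.6·0.7358 / (0.6·0.7358 + 0.2·0.2642) ≈ 0.8931
After 'normal': P(faulty) = 0.4·0.8931 / (0.4·0.8931 + 0.8·0.1069) ≈ 0.8069

0.807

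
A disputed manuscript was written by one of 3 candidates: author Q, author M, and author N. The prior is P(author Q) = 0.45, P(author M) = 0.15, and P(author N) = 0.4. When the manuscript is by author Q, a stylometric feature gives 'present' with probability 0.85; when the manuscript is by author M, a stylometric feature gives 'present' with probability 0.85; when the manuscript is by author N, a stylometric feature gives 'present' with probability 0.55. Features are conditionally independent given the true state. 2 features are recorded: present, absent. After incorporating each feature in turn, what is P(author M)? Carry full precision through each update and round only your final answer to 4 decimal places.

0.1090

After 'present': normaliser = 0.85·0.4500 + 0.85·0.1500 + 0.55·0.4000; P(author Q) ≈ 0.5240, P(author M) ≈ 0.1747, P(author N) ≈ 0.3014
After 'absent': normaliser = 0.15·0.5240 + 0.15·0.1747 + 0.45·0.3014; P(author Q) ≈ 0.3269, P(author M) ≈ 0.1090, P(author N) ≈ 0.5641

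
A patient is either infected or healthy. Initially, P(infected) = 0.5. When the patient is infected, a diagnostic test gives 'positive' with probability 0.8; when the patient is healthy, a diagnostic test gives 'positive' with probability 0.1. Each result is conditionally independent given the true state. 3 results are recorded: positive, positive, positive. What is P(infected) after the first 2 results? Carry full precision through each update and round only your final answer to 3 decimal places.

0.985

After 'positive': P(infected) = 0.8·0.5000 / (0.8·0.5000 + 0.1·0.5000) ≈ 0.8889
After 'positive': P(infected) = 0.8·0.8889 / (0.8·0.8889 + 0.1·0.1111) ≈ 0.9846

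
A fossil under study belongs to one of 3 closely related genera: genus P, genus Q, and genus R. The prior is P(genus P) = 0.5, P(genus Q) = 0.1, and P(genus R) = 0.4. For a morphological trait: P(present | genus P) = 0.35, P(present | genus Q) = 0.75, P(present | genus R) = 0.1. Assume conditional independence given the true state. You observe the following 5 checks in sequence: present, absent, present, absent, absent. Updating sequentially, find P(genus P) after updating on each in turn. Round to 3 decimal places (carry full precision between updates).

0.816

After 'present': normaliser = 0.35·0.5000 + 0.75·0.1000 + 0.1·0.4000; P(genus P) ≈ 0.6034, P(genus Q) ≈ 0.2586, P(genus R) ≈ 0.1379
After 'absent': normaliser = 0.65·0.6034 + 0.25·0.2586 + 0.9·0.1379; P(genus P) ≈ 0.6751, P(genus Q) ≈ 0.1113, P(genus R) ≈ 0.2136
After 'present': normaliser = 0.35·0.6751 + 0.75·0.1113 + 0.1·0.2136; P(genus P) ≈ 0.6927, P(genus Q) ≈ 0.2447, P(genus R) ≈ 0.0626
After 'absent': normaliser = 0.65·0.6927 + 0.25·0.2447 + 0.9·0.0626; P(genus P) ≈ 0.7930, P(genus Q) ≈ 0.1077, P(genus R) ≈ 0.0993
After 'absent': normaliser = 0.65·0.7930 + 0.25·0.1077 + 0.9·0.0993; P(genus P) ≈ 0.8159, P(genus Q) ≈ 0.0426, P(genus R) ≈ 0.1414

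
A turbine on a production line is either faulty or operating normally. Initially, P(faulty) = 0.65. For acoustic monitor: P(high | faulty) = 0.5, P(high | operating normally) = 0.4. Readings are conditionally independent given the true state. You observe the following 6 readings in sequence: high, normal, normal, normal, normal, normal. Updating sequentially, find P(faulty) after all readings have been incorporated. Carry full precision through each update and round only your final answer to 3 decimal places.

After 'high': P(faulty) = 0.5·0.6500 / (0.5·0.6500 + 0.4·0.3500) ≈ 0.6989
After 'normal': P(faulty) = 0.5·0.6989 / (0.5·0.6989 + 0.6·0.3011) ≈ 0.6592
After 'normal': P(faulty) = 0.5·0.6592 / (0.5·0.6592 + 0.6·0.3408) ≈ 0.6172
After 'normal': P(faulty) = 0.5·0.6172 / (0.5·0.6172 + 0.6·0.3828) ≈ 0.5733
After 'normal': P(faulty) = 0.5·0.5733 / (0.5·0.5733 + 0.6·0.4267) ≈ 0.5282
After 'normal': P(faulty) = 0.5·0.5282 / (0.5·0.5282 + 0.6·0.4718) ≈ 0.4827

0.483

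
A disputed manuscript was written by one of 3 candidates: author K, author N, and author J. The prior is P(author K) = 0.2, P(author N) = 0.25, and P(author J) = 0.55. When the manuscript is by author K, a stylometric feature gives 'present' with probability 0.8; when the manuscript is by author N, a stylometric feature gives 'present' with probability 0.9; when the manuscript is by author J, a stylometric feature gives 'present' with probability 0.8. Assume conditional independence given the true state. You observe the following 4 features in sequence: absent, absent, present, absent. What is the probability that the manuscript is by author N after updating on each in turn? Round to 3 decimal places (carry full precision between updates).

0.045

After 'absent': normaliser = 0.2·0.2000 + 0.1·0.2500 + 0.2·0.5500; P(author K) ≈ 0.2286, P(author N) ≈ 0.1429, P(author J) ≈ 0.6286
After 'absent': normaliser = 0.2·0.2286 + 0.1·0.1429 + 0.2·0.6286; P(author K) ≈ 0.2462, P(author N) ≈ 0.0769, P(author J) ≈ 0.6769
After 'present': normaliser = 0.8·0.2462 + 0.9·0.0769 + 0.8·0.6769; P(author K) ≈ 0.2438, P(author N) ≈ 0.0857, P(author J) ≈ 0.6705
After 'absent': normaliser = 0.2·0.2438 + 0.1·0.0857 + 0.2·0.6705; P(author K) ≈ 0.2547, P(author N) ≈ 0.0448, P(author J) ≈ 0.7005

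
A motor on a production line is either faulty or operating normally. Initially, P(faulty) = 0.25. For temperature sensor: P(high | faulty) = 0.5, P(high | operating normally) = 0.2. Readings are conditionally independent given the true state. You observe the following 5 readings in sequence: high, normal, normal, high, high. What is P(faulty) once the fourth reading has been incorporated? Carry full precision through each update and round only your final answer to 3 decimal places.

After 'high': P(faulty) = 0.5·0.2500 / (0.5·0.2500 + 0.2·0.7500) ≈ 0.4545
After 'normal': P(faulty) = 0.5·0.4545 / (0.5·0.4545 + 0.8·0.5455) ≈ 0.3425
After 'normal': P(faulty) = 0.5·0.3425 / (0.5·0.3425 + 0.8·0.6575) ≈ 0.2456
After 'high': P(faulty) = 0.5·0.2456 / (0.5·0.2456 + 0.2·0.7544) ≈ 0.4487

0.449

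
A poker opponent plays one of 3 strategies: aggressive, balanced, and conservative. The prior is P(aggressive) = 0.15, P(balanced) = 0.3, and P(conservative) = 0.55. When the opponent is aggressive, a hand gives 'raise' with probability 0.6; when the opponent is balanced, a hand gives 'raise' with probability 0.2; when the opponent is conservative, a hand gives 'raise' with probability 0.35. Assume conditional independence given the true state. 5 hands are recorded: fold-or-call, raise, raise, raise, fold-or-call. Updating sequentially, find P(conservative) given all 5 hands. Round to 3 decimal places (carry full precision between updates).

0.597

After 'fold-or-call': normaliser = 0.4·0.1500 + 0.8·0.3000 + 0.65·0.5500; P(aggressive) ≈ 0.0913, P(balanced) ≈ 0.3650, P(conservative) ≈ 0.5437
After 'raise': normaliser = 0.6·0.0913 + 0.2·0.3650 + 0.35·0.5437; P(aggressive) ≈ 0.1721, P(balanced) ≈ 0.2295, P(conservative) ≈ 0.5983
After 'raise': normaliser = 0.6·0.1721 + 0.2·0.2295 + 0.35·0.5983; P(aggressive) ≈ 0.2880, P(balanced) ≈ 0.1280, P(conservative) ≈ 0.5840
After 'raise': normaliser = 0.6·0.2880 + 0.2·0.1280 + 0.35·0.5840; P(aggressive) ≈ 0.4290, P(balanced) ≈ 0.0636, P(conservative) ≈ 0.5074
After 'fold-or-call': normaliser = 0.4·0.4290 + 0.8·0.0636 + 0.65·0.5074; P(aggressive) ≈ 0.3107, P(balanced) ≈ 0.0921, P(conservative) ≈ 0.5972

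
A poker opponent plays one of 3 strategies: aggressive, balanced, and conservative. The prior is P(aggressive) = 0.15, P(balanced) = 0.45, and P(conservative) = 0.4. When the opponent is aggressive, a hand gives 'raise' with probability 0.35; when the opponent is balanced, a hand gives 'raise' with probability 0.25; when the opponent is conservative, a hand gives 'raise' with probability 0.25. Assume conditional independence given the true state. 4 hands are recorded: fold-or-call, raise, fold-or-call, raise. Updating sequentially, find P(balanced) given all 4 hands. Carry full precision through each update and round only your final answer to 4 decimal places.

0.4202

Apply Bayes' rule sequentially, carrying P(balanced) forward.
After 'fold-or-call': normaliser = 0.65·0.1500 + 0.75·0.4500 + 0.75·0.4000; P(aggressive) ≈ 0.1327, P(balanced) ≈ 0.4592, P(conservative) ≈ 0.4082
After 'raise': normaliser = 0.35·0.1327 + 0.25·0.4592 + 0.25·0.4082; P(aggressive) ≈ 0.1764, P(balanced) ≈ 0.4360, P(conservative) ≈ 0.3876
After 'fold-or-call': normaliser = 0.65·0.1764 + 0.75·0.4360 + 0.75·0.3876; P(aggressive) ≈ 0.1565, P(balanced) ≈ 0.4465, P(conservative) ≈ 0.3969
After 'raise': normaliser = 0.35·0.1565 + 0.25·0.4465 + 0.25·0.3969; P(aggressive) ≈ 0.2062, P(balanced) ≈ 0.4202, P(conservative) ≈ 0.3735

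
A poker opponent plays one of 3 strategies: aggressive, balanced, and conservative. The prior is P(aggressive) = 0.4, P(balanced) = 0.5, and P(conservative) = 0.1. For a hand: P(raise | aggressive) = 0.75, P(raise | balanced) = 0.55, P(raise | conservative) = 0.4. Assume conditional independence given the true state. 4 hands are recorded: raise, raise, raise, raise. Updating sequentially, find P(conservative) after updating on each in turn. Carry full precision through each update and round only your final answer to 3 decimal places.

Apply Bayes' rule sequentially, carrying P(conservative) forward.
After 'raise': normaliser = 0.75·0.4000 + 0.55·0.5000 + 0.4·0.1000; P(aggressive) ≈ 0.4878, P(balanced) ≈ 0.4472, P(conservative) ≈ 0.0650
After 'raise': normaliser = 0.75·0.4878 + 0.55·0.4472 + 0.4·0.0650; P(aggressive) ≈ 0.5736, P(balanced) ≈ 0.3856, P(conservative) ≈ 0.0408
After 'raise': normaliser = 0.75·0.5736 + 0.55·0.3856 + 0.4·0.0408; P(aggressive) ≈ 0.6532, P(balanced) ≈ 0.3220, P(conservative) ≈ 0.0248
After 'raise': normaliser = 0.75·0.6532 + 0.55·0.3220 + 0.4·0.0248; P(aggressive) ≈ 0.7237, P(balanced) ≈ 0.2616, P(conservative) ≈ 0.0146

0.015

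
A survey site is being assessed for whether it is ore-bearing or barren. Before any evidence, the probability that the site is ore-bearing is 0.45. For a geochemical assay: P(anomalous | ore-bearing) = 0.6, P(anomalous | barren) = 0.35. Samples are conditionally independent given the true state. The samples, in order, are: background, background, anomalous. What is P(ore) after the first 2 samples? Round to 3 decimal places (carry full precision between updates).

After 'background': P(ore) = 0.4·0.4500 / (0.4·0.4500 + 0.65·0.5500) ≈ 0.3349
After 'background': P(ore) = 0.4·0.3349 / (0.4·0.3349 + 0.65·0.6651) ≈ 0.2366

0.237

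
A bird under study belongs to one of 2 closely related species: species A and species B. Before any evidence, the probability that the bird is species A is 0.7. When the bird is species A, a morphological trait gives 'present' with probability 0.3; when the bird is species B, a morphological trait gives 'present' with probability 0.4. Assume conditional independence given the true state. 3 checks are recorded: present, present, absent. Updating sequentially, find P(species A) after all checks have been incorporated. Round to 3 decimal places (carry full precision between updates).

0.605

Apply Bayes' rule sequentially, carrying P(species A) forward.
After 'present': P(species A) = 0.3·0.7000 / (0.3·0.7000 + 0.4·0.3000) ≈ 0.6364
After 'present': P(species A) = 0.3·0.6364 / (0.3·0.6364 + 0.4·0.3636) ≈ 0.5676
After 'absent': P(species A) = 0.7·0.5676 / (0.7·0.5676 + 0.6·0.4324) ≈ 0.6049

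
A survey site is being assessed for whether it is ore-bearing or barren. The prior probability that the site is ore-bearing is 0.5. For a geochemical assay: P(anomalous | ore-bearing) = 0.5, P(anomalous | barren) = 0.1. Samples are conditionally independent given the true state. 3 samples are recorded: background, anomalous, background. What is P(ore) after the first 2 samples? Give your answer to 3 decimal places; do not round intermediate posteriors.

After 'background': P(ore) = 0.5·0.5000 / (0.5·0.5000 + 0.9·0.5000) ≈ 0.3571
After 'anomalous': P(ore) = 0.5·0.3571 / (0.5·0.3571 + 0.1·0.6429) ≈ 0.7353

0.735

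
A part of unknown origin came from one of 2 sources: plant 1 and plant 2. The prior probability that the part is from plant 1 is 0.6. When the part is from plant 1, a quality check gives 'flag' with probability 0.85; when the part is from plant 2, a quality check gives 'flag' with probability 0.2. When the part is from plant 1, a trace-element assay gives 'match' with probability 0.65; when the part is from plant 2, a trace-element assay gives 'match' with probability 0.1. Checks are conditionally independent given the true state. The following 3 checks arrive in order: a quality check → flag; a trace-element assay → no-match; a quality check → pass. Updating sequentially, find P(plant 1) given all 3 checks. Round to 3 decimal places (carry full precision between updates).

After a quality check='flag': P(plant 1) = 0.85·0.6000 / (0.85·0.6000 + 0.2·0.4000) ≈ 0.8644
After a trace-element assay='no-match': P(plant 1) = 0.35·0.8644 / (0.35·0.8644 + 0.9·0.1356) ≈ 0.7126
After a quality check='pass': P(plant 1) = 0.15·0.7126 / (0.15·0.7126 + 0.8·0.2874) ≈ 0.3173

0.317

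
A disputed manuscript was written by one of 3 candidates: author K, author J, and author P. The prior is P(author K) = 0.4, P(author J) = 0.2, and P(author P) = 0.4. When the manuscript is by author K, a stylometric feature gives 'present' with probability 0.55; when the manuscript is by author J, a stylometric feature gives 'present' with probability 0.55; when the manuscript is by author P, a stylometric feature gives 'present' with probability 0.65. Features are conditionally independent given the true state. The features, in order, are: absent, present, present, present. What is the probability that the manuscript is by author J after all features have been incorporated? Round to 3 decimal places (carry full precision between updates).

Each posterior becomes the prior for the next update.
After 'absent': normaliser = 0.45·0.4000 + 0.45·0.2000 + 0.35·0.4000; P(author K) ≈ 0.4390, P(author J) ≈ 0.2195, P(author P) ≈ 0.3415
After 'present': normaliser = 0.55·0.4390 + 0.55·0.2195 + 0.65·0.3415; P(author K) ≈ 0.4134, P(author J) ≈ 0.2067, P(author P) ≈ 0.3800
After 'present': normaliser = 0.55·0.4134 + 0.55·0.2067 + 0.65·0.3800; P(author K) ≈ 0.3867, P(author J) ≈ 0.1933, P(author P) ≈ 0.4200
After 'present': normaliser = 0.55·0.3867 + 0.55·0.1933 + 0.65·0.4200; P(author K) ≈ 0.3592, P(author J) ≈ 0.1796, P(author P) ≈ 0.4612

0.180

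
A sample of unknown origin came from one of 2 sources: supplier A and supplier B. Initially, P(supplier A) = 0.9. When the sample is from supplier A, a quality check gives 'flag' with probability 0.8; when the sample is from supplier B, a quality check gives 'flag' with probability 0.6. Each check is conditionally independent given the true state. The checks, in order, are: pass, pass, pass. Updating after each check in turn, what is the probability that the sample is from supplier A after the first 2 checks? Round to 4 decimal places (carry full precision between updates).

After 'pass': P(supplier A) = 0.2·0.9000 / (0.2·0.9000 + 0.4·0.1000) ≈ 0.8182
After 'pass': P(supplier A) = 0.2·0.8182 / (0.2·0.8182 + 0.4·0.1818) ≈ 0.6923

0.6923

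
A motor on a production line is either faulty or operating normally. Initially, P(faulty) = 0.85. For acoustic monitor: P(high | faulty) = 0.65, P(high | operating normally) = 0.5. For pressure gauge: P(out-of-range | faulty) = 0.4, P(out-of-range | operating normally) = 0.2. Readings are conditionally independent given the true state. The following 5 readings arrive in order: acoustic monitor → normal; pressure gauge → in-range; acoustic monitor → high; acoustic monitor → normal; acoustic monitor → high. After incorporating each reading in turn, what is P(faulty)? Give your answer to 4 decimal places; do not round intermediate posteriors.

0.7787

Apply Bayes' rule sequentially, carrying P(faulty) forward.
After acoustic monitor='normal': P(faulty) = 0.35·0.8500 / (0.35·0.8500 + 0.5·0.1500) ≈ 0.7987
After pressure gauge='in-range': P(faulty) = 0.6·0.7987 / (0.6·0.7987 + 0.8·0.2013) ≈ 0.7484
After acoustic monitor='high': P(faulty) = 0.65·0.7484 / (0.65·0.7484 + 0.5·0.2516) ≈ 0.7946
After acoustic monitor='normal': P(faulty) = 0.35·0.7946 / (0.35·0.7946 + 0.5·0.2054) ≈ 0.7303
After acoustic monitor='high': P(faulty) = 0.65·0.7303 / (0.65·0.7303 + 0.5·0.2697) ≈ 0.7787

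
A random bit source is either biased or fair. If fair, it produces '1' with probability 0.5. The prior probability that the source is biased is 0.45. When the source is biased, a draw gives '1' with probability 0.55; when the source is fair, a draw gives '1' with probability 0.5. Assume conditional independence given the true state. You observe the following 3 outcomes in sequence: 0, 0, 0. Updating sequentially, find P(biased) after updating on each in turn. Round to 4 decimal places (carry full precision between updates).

0.3736

After '0': P(biased) = 0.45·0.4500 / (0.45·0.4500 + 0.5·0.5500) ≈ 0.4241
After '0': P(biased) = 0.45·0.4241 / (0.45·0.4241 + 0.5·0.5759) ≈ 0.3986
After '0': P(biased) = 0.45·0.3986 / (0.45·0.3986 + 0.5·0.6014) ≈ 0.3736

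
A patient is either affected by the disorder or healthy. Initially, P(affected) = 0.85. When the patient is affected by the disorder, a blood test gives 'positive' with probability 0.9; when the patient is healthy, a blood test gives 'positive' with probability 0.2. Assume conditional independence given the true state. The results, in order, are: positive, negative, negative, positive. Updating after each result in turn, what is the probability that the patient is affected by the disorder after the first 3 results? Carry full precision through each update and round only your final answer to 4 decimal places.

After 'positive': P(affected) = 0.9·0.8500 / (0.9·0.8500 + 0.2·0.1500) ≈ 0.9623
After 'negative': P(affected) = 0.1·0.9623 / (0.1·0.9623 + 0.8·0.0377) ≈ 0.7612
After 'negative': P(affected) = 0.1·0.7612 / (0.1·0.7612 + 0.8·0.2388) ≈ 0.2849

0.2849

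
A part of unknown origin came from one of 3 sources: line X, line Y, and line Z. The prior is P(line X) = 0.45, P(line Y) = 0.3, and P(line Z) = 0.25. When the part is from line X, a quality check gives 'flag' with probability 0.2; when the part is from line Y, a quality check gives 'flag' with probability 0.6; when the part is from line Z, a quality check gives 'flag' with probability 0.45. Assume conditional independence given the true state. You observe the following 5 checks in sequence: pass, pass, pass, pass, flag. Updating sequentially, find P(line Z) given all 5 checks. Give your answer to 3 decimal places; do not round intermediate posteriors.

0.199

After 'pass': normaliser = 0.8·0.4500 + 0.4·0.3000 + 0.55·0.2500; P(line X) ≈ 0.5830, P(line Y) ≈ 0.1943, P(line Z) ≈ 0.2227
After 'pass': normaliser = 0.8·0.5830 + 0.4·0.1943 + 0.55·0.2227; P(line X) ≈ 0.6997, P(line Y) ≈ 0.1166, P(line Z) ≈ 0.1837
After 'pass': normaliser = 0.8·0.6997 + 0.4·0.1166 + 0.55·0.1837; P(line X) ≈ 0.7912, P(line Y) ≈ 0.0659, P(line Z) ≈ 0.1428
After 'pass': normaliser = 0.8·0.7912 + 0.4·0.0659 + 0.55·0.1428; P(line X) ≈ 0.8578, P(line Y) ≈ 0.0357, P(line Z) ≈ 0.1065
After 'flag': normaliser = 0.2·0.8578 + 0.6·0.0357 + 0.45·0.1065; P(line X) ≈ 0.7121, P(line Y) ≈ 0.0890, P(line Z) ≈ 0.1989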